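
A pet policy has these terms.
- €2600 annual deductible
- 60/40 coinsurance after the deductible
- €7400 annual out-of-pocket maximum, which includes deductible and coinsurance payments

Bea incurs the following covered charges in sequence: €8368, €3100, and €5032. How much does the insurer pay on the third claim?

€3779.20

#1 (€8368): €2600 to deductible, leaving €5768; 40% of €5768 = €2307.20. Owner owes €4907.20 (running OOP €4907.20). Insurer: €8368 − €4907.20 = €3460.80.
#2 (€3100): deductible met; 40% of €3100 = €1240. Cost to owner: €1240. OOP to date €6147.20. Insurer: €3100 − €1240 = €1860.
#3 (€5032): 40% coinsurance on €5032 = €2012.80. That would push OOP to €8160, over the €7400 cap, so owner pays €7400 − €6147.20 = €1252.80. Plan pays €5032 − €1252.80 = €3779.20.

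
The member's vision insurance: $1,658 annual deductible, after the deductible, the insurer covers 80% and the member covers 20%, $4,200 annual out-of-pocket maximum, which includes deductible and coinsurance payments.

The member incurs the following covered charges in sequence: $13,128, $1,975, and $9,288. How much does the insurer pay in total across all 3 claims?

Claim 1 ($13,128): $1,658 to deductible, leaving $11,470; member's 20% is $2,294. Member owes $3,952 (running OOP $3,952). Insurer: $13,128 − $3,952 = $9,176.
Claim 2 ($1,975): 20% coinsurance on $1,975 = $395. That would push OOP to $4,347, over the $4,200 cap, so member pays $4,200 − $3,952 = $248. Insurer: $1,975 − $248 = $1,727.
Claim 3 ($9,288): deductible already satisfied, so member's share is 20% × $9,288 = $1,857.60. OOP would hit $6,057.60 > $4,200, so the cap limits the member to $4,200 − $4,200 = $0. Plan pays $9,288 − $0 = $9,288.
Insurer total = bills − member's total = $24,391 − $4,200 = $20,191.

$20,191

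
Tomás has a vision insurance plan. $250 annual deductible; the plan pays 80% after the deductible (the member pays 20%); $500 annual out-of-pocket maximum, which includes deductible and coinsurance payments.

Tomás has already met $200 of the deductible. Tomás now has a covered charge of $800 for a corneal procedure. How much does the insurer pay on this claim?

$200 of the $250 deductible is already met, leaving $50.
That leaves $800 − $50 = $750 for coinsurance.
Coinsurance: $750 × 20% = $150.
Member responsibility before any cap: $50 + $150 = $200.
Cumulative spending $200 + $200 = $400 stays under the $500 maximum.
Insurer pays the balance: $800 − $200 = $600.

$600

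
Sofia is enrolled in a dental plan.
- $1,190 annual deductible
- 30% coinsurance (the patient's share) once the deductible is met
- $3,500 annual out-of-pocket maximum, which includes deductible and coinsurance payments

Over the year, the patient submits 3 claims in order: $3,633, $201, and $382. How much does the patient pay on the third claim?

Bill 1, $3,633: deductible takes $1,190, $2,443 remains; 30% of $2,443 = $732.90. Patient pays $1,922.90; OOP now $1,922.90.
Bill 2, $201: deductible already satisfied, so patient's share is 30% × $201 = $60.30. Patient owes $60.30 (running OOP $1,983.20).
Bill 3, $382: deductible already satisfied, so patient's share is 30% × $382 = $114.60. Patient pays $114.60; OOP now $2,097.80.

$114.60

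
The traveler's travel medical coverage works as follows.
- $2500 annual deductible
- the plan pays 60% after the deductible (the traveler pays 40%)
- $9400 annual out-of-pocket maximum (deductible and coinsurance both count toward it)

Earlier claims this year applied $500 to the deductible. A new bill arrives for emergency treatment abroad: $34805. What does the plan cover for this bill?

$500 of the $2500 deductible is already met, leaving $2000.
After the $2000 deductible portion, $34805 − $2000 = $32805 is subject to coinsurance.
Coinsurance: $32805 × 40% = $13122.
That puts the traveler's cost at $2000 + $13122 = $15122 before any cap.
Year-to-date out-of-pocket would reach $500 + $15122 = $15622, above the $9400 maximum, so the traveler pays only $9400 − $500 = $8900.
The plan picks up $34805 − $8900 = $25905.

$25905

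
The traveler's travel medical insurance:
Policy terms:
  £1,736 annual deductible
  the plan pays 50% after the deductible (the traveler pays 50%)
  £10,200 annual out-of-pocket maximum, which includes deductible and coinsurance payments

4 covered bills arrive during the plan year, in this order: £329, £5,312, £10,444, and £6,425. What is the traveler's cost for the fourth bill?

£1,289.50

Bill 1, £329: all of it applies to the deductible. Traveler pays £329; OOP now £329.
Bill 2, £5,312: deductible takes £1,407, £3,905 remains; coinsurance £3,905 × 50% = £1,952.50. Cost to traveler: £3,359.50. OOP to date £3,688.50.
Bill 3, £10,444: deductible already satisfied, so traveler's share is 50% × £10,444 = £5,222. Traveler pays £5,222; OOP now £8,910.50.
Bill 4, £6,425: deductible met; 50% of £6,425 = £3,212.50. OOP would hit £12,123 > £10,200, so the cap limits the traveler to £10,200 − £8,910.50 = £1,289.50.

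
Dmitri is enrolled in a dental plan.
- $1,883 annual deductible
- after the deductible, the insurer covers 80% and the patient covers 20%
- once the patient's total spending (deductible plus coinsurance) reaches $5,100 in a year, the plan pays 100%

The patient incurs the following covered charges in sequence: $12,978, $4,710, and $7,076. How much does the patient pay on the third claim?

Bill 1, $12,978: $1,883 to deductible, leaving $11,095; patient's 20% is $2,219. Cost to patient: $4,102. OOP to date $4,102.
Bill 2, $4,710: deductible met; 20% of $4,710 = $942. Cost to patient: $942. OOP to date $5,044.
Bill 3, $7,076: deductible met; 20% of $7,076 = $1,415.20. Adding that to $5,044 gives $6,459.20, past the $5,100 cap; patient pays only $5,100 − $5,044 = $56.

$56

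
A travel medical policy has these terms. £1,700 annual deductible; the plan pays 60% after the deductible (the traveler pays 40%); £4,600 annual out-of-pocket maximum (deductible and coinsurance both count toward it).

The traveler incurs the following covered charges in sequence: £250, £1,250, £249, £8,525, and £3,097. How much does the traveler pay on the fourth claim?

£2,880.40

Claim 1 (£250): entire amount goes to the deductible. Cost to traveler: £250. OOP to date £250.
Claim 2 (£1,250): all of it applies to the deductible. Traveler pays £1,250; OOP now £1,500.
Claim 3 (£249): £200 finishes the deductible; £49 goes to coinsurance; traveler's 40% is £19.60. Traveler owes £219.60 (running OOP £1,719.60).
Claim 4 (£8,525): deductible already satisfied, so traveler's share is 40% × £8,525 = £3,410. Adding that to £1,719.60 gives £5,129.60, past the £4,600 cap; traveler pays only £4,600 − £1,719.60 = £2,880.40.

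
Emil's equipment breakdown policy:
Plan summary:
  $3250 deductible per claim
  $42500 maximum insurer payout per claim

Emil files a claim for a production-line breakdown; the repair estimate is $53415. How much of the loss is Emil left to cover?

$10915

Less the $3250 deductible: $53415 − $3250 = $50165.
$50165 exceeds the $42500 limit, so the insurer pays the limit: $42500.
Out of pocket: $53415 − $42500 = $10915.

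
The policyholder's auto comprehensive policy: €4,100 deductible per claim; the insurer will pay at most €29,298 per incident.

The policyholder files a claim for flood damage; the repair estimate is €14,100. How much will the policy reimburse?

After the deductible, €14,100 − €4,100 = €10,000 remains.
€10,000 ≤ €29,298, so the limit doesn't bind; insurer pays €10,000.

€10,000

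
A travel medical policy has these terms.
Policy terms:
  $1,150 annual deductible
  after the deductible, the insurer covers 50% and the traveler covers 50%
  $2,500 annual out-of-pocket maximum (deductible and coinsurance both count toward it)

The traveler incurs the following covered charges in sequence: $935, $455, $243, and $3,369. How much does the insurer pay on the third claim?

$121.50

#1 ($935): all of it applies to the deductible. Traveler owes $935 (running OOP $935). Plan pays $935 − $935 = $0.
#2 ($455): $215 finishes the deductible; $240 goes to coinsurance; coinsurance $240 × 50% = $120. Cost to traveler: $335. OOP to date $1,270. Insurer: $455 − $335 = $120.
#3 ($243): 50% coinsurance on $243 = $121.50. Cost to traveler: $121.50. OOP to date $1,391.50. Plan pays $243 − $121.50 = $121.50.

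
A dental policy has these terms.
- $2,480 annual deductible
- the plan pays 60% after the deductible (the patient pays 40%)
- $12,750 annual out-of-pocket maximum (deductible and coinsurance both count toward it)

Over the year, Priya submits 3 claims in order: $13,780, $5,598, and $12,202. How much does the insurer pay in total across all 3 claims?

Claim 1 — $13,780: $2,480 to deductible, leaving $11,300; coinsurance $11,300 × 40% = $4,520. Patient owes $7,000 (running OOP $7,000). Plan pays $13,780 − $7,000 = $6,780.
Claim 2 — $5,598: deductible already satisfied, so patient's share is 40% × $5,598 = $2,239.20. Patient pays $2,239.20; OOP now $9,239.20. Plan pays $5,598 − $2,239.20 = $3,358.80.
Claim 3 — $12,202: 40% coinsurance on $12,202 = $4,880.80. OOP would hit $14,120 > $12,750, so the cap limits the patient to $12,750 − $9,239.20 = $3,510.80. Insurer: $12,202 − $3,510.80 = $8,691.20.
Insurer total = bills − patient's total = $31,580 − $12,750 = $18,830.

$18,830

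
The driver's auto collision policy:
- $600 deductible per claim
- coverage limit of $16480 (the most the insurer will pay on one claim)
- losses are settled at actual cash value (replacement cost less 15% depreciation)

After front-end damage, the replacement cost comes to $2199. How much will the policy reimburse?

Actual cash value after 15% depreciation: $2199 × 85% = $1869.15.
After the deductible, $1869.15 − $600 = $1269.15 remains.
$1269.15 is within the $16480 limit, so the insurer pays $1269.15.

$1269.15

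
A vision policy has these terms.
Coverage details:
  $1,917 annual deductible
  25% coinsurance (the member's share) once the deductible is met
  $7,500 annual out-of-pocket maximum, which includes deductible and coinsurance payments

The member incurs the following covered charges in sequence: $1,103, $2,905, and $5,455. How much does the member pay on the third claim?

$1,363.75

Claim 1 — $1,103: fully absorbed by the deductible. Cost to member: $1,103. OOP to date $1,103.
Claim 2 — $2,905: $814 to deductible, leaving $2,091; coinsurance $2,091 × 25% = $522.75. Cost to member: $1,336.75. OOP to date $2,439.75.
Claim 3 — $5,455: 25% coinsurance on $5,455 = $1,363.75. Member pays $1,363.75; OOP now $3,803.50.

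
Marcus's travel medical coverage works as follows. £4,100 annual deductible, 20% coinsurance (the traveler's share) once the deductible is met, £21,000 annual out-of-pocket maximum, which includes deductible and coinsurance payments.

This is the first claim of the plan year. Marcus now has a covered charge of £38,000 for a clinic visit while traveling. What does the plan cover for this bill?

£27,120

The full £4,100 deductible is still open; £4,100 of this bill applies to it.
After the £4,100 deductible portion, £38,000 − £4,100 = £33,900 is subject to coinsurance.
Coinsurance: £33,900 × 20% = £6,780.
Traveler responsibility before any cap: £4,100 + £6,780 = £10,880.
Total out-of-pocket so far would be £0 + £10,880 = £10,880, below the £21,000 cap — no reduction.
The insurer covers the remainder: £38,000 − £10,880 = £27,120.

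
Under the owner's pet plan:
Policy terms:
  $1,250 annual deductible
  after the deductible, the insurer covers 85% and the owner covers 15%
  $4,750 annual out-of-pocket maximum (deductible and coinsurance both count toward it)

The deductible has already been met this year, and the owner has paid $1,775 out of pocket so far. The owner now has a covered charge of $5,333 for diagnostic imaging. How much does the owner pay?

With the deductible met, the entire $5,333 is subject to coinsurance.
15% of $5,333 = $799.95 falls to the owner.
Cumulative spending $1,775 + $799.95 = $2,574.95 stays under the $4,750 maximum.

$799.95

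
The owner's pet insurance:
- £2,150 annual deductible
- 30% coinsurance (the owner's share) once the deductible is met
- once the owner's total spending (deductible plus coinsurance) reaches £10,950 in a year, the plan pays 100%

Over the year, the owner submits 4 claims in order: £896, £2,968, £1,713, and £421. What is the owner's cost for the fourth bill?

£126.30

Bill 1, £896: fully absorbed by the deductible. Cost to owner: £896. OOP to date £896.
Bill 2, £2,968: deductible takes £1,254, £1,714 remains; 30% of £1,714 = £514.20. Owner owes £1,768.20 (running OOP £2,664.20).
Bill 3, £1,713: deductible already satisfied, so owner's share is 30% × £1,713 = £513.90. Owner pays £513.90; OOP now £3,178.10.
Bill 4, £421: deductible met; 30% of £421 = £126.30. Owner pays £126.30; OOP now £3,304.40.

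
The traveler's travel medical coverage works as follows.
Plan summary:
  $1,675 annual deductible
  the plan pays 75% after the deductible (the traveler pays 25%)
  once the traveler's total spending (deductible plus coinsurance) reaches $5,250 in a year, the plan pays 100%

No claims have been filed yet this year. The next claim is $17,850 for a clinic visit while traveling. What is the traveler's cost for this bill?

Deductible not yet touched, so the first $1,675 of the bill goes to the deductible.
That leaves $17,850 − $1,675 = $16,175 for coinsurance.
Traveler's 25% share of $16,175 is $4,043.75.
Traveler responsibility before any cap: $1,675 + $4,043.75 = $5,718.75.
Adding $5,718.75 to the $0 already spent would give $5,718.75, which exceeds the $5,250 cap; the traveler pays just $5,250 − $0 = $5,250.

$5,250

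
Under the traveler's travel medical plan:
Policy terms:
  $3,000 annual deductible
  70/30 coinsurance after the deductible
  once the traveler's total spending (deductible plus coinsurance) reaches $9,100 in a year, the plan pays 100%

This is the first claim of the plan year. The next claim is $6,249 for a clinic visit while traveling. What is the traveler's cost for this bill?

Deductible not yet touched, so the first $3,000 of the bill goes to the deductible.
That leaves $6,249 − $3,000 = $3,249 for coinsurance.
30% of $3,249 = $974.70 falls to the traveler.
Traveler responsibility before any cap: $3,000 + $974.70 = $3,974.70.
Total out-of-pocket so far would be $0 + $3,974.70 = $3,974.70, below the $9,100 cap — no reduction.

$3,974.70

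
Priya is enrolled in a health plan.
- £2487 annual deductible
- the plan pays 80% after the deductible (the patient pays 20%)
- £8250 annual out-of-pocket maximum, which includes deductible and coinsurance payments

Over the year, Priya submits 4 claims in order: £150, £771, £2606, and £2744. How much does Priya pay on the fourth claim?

#1 (£150): entire amount goes to the deductible. Cost to patient: £150. OOP to date £150.
#2 (£771): entire amount goes to the deductible. Patient pays £771; OOP now £921.
#3 (£2606): £1566 finishes the deductible; £1040 goes to coinsurance; 20% of £1040 = £208. Cost to patient: £1774. OOP to date £2695.
#4 (£2744): 20% coinsurance on £2744 = £548.80. Cost to patient: £548.80. OOP to date £3243.80.

£548.80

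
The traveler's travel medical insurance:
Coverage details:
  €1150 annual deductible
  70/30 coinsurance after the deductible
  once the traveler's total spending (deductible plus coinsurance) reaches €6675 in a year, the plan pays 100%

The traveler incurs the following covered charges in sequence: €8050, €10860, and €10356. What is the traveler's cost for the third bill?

€197

Claim 1 — €8050: deductible takes €1150, €6900 remains; 30% of €6900 = €2070. Traveler owes €3220 (running OOP €3220).
Claim 2 — €10860: deductible already satisfied, so traveler's share is 30% × €10860 = €3258. Cost to traveler: €3258. OOP to date €6478.
Claim 3 — €10356: deductible already satisfied, so traveler's share is 30% × €10356 = €3106.80. OOP would hit €9584.80 > €6675, so the cap limits the traveler to €6675 − €6478 = €197.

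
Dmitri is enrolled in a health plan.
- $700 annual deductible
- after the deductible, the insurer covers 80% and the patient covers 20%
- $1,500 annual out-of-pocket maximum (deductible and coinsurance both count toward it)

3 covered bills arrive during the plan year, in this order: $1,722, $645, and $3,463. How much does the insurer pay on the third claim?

Claim 1 — $1,722: deductible takes $700, $1,022 remains; patient's 20% is $204.40. Patient pays $904.40; OOP now $904.40. Insurer: $1,722 − $904.40 = $817.60.
Claim 2 — $645: deductible met; 20% of $645 = $129. Patient owes $129 (running OOP $1,033.40). Insurer: $645 − $129 = $516.
Claim 3 — $3,463: deductible already satisfied, so patient's share is 20% × $3,463 = $692.60. OOP would hit $1,726 > $1,500, so the cap limits the patient to $1,500 − $1,033.40 = $466.60. Insurer: $3,463 − $466.60 = $2,996.40.

$2,996.40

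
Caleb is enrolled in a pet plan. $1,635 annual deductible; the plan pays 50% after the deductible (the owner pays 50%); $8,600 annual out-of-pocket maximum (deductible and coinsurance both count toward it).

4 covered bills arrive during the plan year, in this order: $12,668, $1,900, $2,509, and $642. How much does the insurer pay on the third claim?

Claim 1 — $12,668: $1,635 to deductible, leaving $11,033; owner's 50% is $5,516.50. Owner owes $7,151.50 (running OOP $7,151.50). Plan pays $12,668 − $7,151.50 = $5,516.50.
Claim 2 — $1,900: deductible already satisfied, so owner's share is 50% × $1,900 = $950. Owner owes $950 (running OOP $8,101.50). Insurer: $1,900 − $950 = $950.
Claim 3 — $2,509: 50% coinsurance on $2,509 = $1,254.50. That would push OOP to $9,356, over the $8,600 cap, so owner pays $8,600 − $8,101.50 = $498.50. Insurer: $2,509 − $498.50 = $2,010.50.

$2,010.50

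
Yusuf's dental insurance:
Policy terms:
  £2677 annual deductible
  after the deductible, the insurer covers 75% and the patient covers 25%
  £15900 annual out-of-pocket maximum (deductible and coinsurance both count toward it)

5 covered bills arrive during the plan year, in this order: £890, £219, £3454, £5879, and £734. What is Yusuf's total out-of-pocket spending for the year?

#1 (£890): fully absorbed by the deductible. Patient owes £890 (running OOP £890).
#2 (£219): entire amount goes to the deductible. Patient owes £219 (running OOP £1109).
#3 (£3454): deductible takes £1568, £1886 remains; patient's 25% is £471.50. Patient owes £2039.50 (running OOP £3148.50).
#4 (£5879): deductible met; 25% of £5879 = £1469.75. Patient pays £1469.75; OOP now £4618.25.
#5 (£734): deductible met; 25% of £734 = £183.50. Patient pays £183.50; OOP now £4801.75.
Summing the patient's payments: £890 + £219 + £2039.50 + £1469.75 + £183.50 = £4801.75.

£4801.75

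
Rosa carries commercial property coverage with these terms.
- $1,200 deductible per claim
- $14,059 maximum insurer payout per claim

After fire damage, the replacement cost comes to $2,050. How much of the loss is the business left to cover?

$1,200

Subtract the deductible: $2,050 − $1,200 = $850.
$850 is within the $14,059 limit, so the insurer pays $850.
Business's share is the uncovered remainder: $2,050 − $850 = $1,200.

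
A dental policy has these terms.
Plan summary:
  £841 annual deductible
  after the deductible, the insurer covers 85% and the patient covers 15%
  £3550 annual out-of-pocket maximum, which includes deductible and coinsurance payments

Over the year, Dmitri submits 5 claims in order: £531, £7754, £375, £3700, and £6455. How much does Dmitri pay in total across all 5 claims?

Bill 1, £531: fully absorbed by the deductible. Patient pays £531; OOP now £531.
Bill 2, £7754: £310 finishes the deductible; £7444 goes to coinsurance; coinsurance £7444 × 15% = £1116.60. Patient owes £1426.60 (running OOP £1957.60).
Bill 3, £375: 15% coinsurance on £375 = £56.25. Patient owes £56.25 (running OOP £2013.85).
Bill 4, £3700: 15% coinsurance on £3700 = £555. Patient pays £555; OOP now £2568.85.
Bill 5, £6455: deductible already satisfied, so patient's share is 15% × £6455 = £968.25. Patient owes £968.25 (running OOP £3537.10).
Summing the patient's payments: £531 + £1426.60 + £56.25 + £555 + £968.25 = £3537.10.

£3537.10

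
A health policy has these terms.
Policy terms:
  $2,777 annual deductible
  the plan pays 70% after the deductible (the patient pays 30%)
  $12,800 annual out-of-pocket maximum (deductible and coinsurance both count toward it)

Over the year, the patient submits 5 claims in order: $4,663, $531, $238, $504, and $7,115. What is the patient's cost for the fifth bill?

$2,134.50

#1 ($4,663): $2,777 to deductible, leaving $1,886; 30% of $1,886 = $565.80. Patient owes $3,342.80 (running OOP $3,342.80).
#2 ($531): deductible met; 30% of $531 = $159.30. Patient owes $159.30 (running OOP $3,502.10).
#3 ($238): deductible met; 30% of $238 = $71.40. Patient owes $71.40 (running OOP $3,573.50).
#4 ($504): 30% coinsurance on $504 = $151.20. Cost to patient: $151.20. OOP to date $3,724.70.
#5 ($7,115): 30% coinsurance on $7,115 = $2,134.50. Patient owes $2,134.50 (running OOP $5,859.20).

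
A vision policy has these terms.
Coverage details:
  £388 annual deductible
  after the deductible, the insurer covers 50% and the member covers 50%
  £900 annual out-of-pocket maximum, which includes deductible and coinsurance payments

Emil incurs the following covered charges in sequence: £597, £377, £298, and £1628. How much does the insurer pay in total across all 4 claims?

£2000

Bill 1, £597: £388 to deductible, leaving £209; coinsurance £209 × 50% = £104.50. Member owes £492.50 (running OOP £492.50). Plan pays £597 − £492.50 = £104.50.
Bill 2, £377: deductible already satisfied, so member's share is 50% × £377 = £188.50. Member pays £188.50; OOP now £681. Plan pays £377 − £188.50 = £188.50.
Bill 3, £298: 50% coinsurance on £298 = £149. Cost to member: £149. OOP to date £830. Plan pays £298 − £149 = £149.
Bill 4, £1628: 50% coinsurance on £1628 = £814. Adding that to £830 gives £1644, past the £900 cap; member pays only £900 − £830 = £70. Plan pays £1628 − £70 = £1558.
Insurer total: £104.50 + £188.50 + £149 + £1558 = £2000.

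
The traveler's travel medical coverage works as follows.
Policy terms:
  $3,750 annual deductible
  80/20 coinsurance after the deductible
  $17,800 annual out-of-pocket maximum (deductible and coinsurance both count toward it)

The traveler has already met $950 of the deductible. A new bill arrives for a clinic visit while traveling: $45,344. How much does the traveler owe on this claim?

$11,308.80

Deductible still to meet: $3,750 − $950 = $2,800.
After the $2,800 deductible portion, $45,344 − $2,800 = $42,544 is subject to coinsurance.
Coinsurance: $42,544 × 20% = $8,508.80.
Traveler responsibility before any cap: $2,800 + $8,508.80 = $11,308.80.
Year-to-date out-of-pocket becomes $950 + $11,308.80 = $12,258.80, still under the $17,800 maximum, so no cap applies.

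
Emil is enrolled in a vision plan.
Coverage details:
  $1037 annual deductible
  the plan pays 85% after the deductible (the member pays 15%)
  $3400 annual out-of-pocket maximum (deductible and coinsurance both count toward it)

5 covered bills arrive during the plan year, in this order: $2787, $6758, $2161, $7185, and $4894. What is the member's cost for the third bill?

Claim 1 — $2787: deductible takes $1037, $1750 remains; coinsurance $1750 × 15% = $262.50. Member owes $1299.50 (running OOP $1299.50).
Claim 2 — $6758: 15% coinsurance on $6758 = $1013.70. Member owes $1013.70 (running OOP $2313.20).
Claim 3 — $2161: deductible met; 15% of $2161 = $324.15. Member owes $324.15 (running OOP $2637.35).

$324.15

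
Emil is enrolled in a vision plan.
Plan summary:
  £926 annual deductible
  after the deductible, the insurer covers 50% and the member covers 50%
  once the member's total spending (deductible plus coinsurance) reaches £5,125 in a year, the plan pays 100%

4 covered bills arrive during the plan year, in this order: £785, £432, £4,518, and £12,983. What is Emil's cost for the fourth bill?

Bill 1, £785: fully absorbed by the deductible. Cost to member: £785. OOP to date £785.
Bill 2, £432: £141 to deductible, leaving £291; member's 50% is £145.50. Member owes £286.50 (running OOP £1,071.50).
Bill 3, £4,518: deductible already satisfied, so member's share is 50% × £4,518 = £2,259. Member pays £2,259; OOP now £3,330.50.
Bill 4, £12,983: deductible already satisfied, so member's share is 50% × £12,983 = £6,491.50. Adding that to £3,330.50 gives £9,822, past the £5,125 cap; member pays only £5,125 − £3,330.50 = £1,794.50.

£1,794.50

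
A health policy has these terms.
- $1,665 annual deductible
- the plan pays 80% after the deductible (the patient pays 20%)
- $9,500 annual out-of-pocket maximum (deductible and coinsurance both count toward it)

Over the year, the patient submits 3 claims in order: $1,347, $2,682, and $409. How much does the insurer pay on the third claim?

Bill 1, $1,347: fully absorbed by the deductible. Cost to patient: $1,347. OOP to date $1,347. Insurer: $1,347 − $1,347 = $0.
Bill 2, $2,682: $318 to deductible, leaving $2,364; 20% of $2,364 = $472.80. Patient pays $790.80; OOP now $2,137.80. Insurer: $2,682 − $790.80 = $1,891.20.
Bill 3, $409: 20% coinsurance on $409 = $81.80. Patient pays $81.80; OOP now $2,219.60. Plan pays $409 − $81.80 = $327.20.

$327.20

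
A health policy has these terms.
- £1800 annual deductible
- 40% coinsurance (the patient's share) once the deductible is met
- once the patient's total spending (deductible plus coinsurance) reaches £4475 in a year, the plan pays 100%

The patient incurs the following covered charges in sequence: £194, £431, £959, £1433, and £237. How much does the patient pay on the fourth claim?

£702.80

Claim 1 (£194): all of it applies to the deductible. Patient owes £194 (running OOP £194).
Claim 2 (£431): fully absorbed by the deductible. Cost to patient: £431. OOP to date £625.
Claim 3 (£959): fully absorbed by the deductible. Patient owes £959 (running OOP £1584).
Claim 4 (£1433): £216 finishes the deductible; £1217 goes to coinsurance; coinsurance £1217 × 40% = £486.80. Cost to patient: £702.80. OOP to date £2286.80.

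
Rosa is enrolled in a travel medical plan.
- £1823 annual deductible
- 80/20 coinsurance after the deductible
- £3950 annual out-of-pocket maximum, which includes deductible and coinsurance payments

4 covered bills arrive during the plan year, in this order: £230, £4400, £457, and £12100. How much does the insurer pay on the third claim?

£365.60

Claim 1 — £230: all of it applies to the deductible. Traveler pays £230; OOP now £230. Plan pays £230 − £230 = £0.
Claim 2 — £4400: £1593 finishes the deductible; £2807 goes to coinsurance; 20% of £2807 = £561.40. Cost to traveler: £2154.40. OOP to date £2384.40. Insurer: £4400 − £2154.40 = £2245.60.
Claim 3 — £457: deductible already satisfied, so traveler's share is 20% × £457 = £91.40. Traveler pays £91.40; OOP now £2475.80. Insurer: £457 − £91.40 = £365.60.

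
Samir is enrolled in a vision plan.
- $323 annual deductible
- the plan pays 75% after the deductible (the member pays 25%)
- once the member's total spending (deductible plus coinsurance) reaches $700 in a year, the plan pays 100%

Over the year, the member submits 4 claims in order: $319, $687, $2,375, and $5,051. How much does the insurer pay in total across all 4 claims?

$7,732

#1 ($319): all of it applies to the deductible. Cost to member: $319. OOP to date $319. Insurer: $319 − $319 = $0.
#2 ($687): deductible takes $4, $683 remains; coinsurance $683 × 25% = $170.75. Member owes $174.75 (running OOP $493.75). Plan pays $687 − $174.75 = $512.25.
#3 ($2,375): deductible already satisfied, so member's share is 25% × $2,375 = $593.75. OOP would hit $1,087.50 > $700, so the cap limits the member to $700 − $493.75 = $206.25. Plan pays $2,375 − $206.25 = $2,168.75.
#4 ($5,051): deductible met; 25% of $5,051 = $1,262.75. That would push OOP to $1,962.75, over the $700 cap, so member pays $700 − $700 = $0. Insurer: $5,051 − $0 = $5,051.
Insurer total: $0 + $512.25 + $2,168.75 + $5,051 = $7,732.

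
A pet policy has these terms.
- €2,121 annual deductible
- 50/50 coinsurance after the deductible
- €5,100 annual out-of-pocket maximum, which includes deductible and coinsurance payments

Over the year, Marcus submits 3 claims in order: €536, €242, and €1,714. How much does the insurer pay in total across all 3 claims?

#1 (€536): all of it applies to the deductible. Owner owes €536 (running OOP €536). Insurer: €536 − €536 = €0.
#2 (€242): entire amount goes to the deductible. Cost to owner: €242. OOP to date €778. Plan pays €242 − €242 = €0.
#3 (€1,714): €1,343 finishes the deductible; €371 goes to coinsurance; owner's 50% is €185.50. Cost to owner: €1,528.50. OOP to date €2,306.50. Insurer: €1,714 − €1,528.50 = €185.50.
Insurer total: €0 + €0 + €185.50 = €185.50.

€185.50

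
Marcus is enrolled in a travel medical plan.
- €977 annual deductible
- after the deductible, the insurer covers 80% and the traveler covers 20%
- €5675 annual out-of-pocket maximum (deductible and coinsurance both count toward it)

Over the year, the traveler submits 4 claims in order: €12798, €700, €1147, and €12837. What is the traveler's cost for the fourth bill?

Claim 1 — €12798: €977 finishes the deductible; €11821 goes to coinsurance; 20% of €11821 = €2364.20. Traveler pays €3341.20; OOP now €3341.20.
Claim 2 — €700: 20% coinsurance on €700 = €140. Cost to traveler: €140. OOP to date €3481.20.
Claim 3 — €1147: 20% coinsurance on €1147 = €229.40. Traveler owes €229.40 (running OOP €3710.60).
Claim 4 — €12837: deductible met; 20% of €12837 = €2567.40. That would push OOP to €6278, over the €5675 cap, so traveler pays €5675 − €3710.60 = €1964.40.

€1964.40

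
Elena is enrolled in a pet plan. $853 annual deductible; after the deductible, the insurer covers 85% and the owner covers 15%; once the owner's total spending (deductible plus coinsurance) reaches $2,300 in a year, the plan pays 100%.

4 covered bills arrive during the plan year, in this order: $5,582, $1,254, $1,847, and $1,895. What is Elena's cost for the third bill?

$277.05

Bill 1, $5,582: deductible takes $853, $4,729 remains; owner's 15% is $709.35. Cost to owner: $1,562.35. OOP to date $1,562.35.
Bill 2, $1,254: deductible already satisfied, so owner's share is 15% × $1,254 = $188.10. Owner owes $188.10 (running OOP $1,750.45).
Bill 3, $1,847: deductible met; 15% of $1,847 = $277.05. Owner owes $277.05 (running OOP $2,027.50).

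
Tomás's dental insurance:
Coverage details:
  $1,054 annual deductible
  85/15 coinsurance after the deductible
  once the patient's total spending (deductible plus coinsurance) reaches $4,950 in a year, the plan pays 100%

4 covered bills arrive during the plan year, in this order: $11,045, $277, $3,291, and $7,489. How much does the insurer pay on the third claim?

Claim 1 — $11,045: $1,054 finishes the deductible; $9,991 goes to coinsurance; 15% of $9,991 = $1,498.65. Patient owes $2,552.65 (running OOP $2,552.65). Plan pays $11,045 − $2,552.65 = $8,492.35.
Claim 2 — $277: 15% coinsurance on $277 = $41.55. Patient pays $41.55; OOP now $2,594.20. Plan pays $277 − $41.55 = $235.45.
Claim 3 — $3,291: deductible already satisfied, so patient's share is 15% × $3,291 = $493.65. Cost to patient: $493.65. OOP to date $3,087.85. Plan pays $3,291 − $493.65 = $2,797.35.

$2,797.35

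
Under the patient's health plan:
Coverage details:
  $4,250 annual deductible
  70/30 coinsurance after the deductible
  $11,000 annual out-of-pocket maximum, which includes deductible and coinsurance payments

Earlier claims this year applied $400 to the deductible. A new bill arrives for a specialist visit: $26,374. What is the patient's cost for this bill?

$10,600

Deductible still to meet: $4,250 − $400 = $3,850.
After the $3,850 deductible portion, $26,374 − $3,850 = $22,524 is subject to coinsurance.
30% of $22,524 = $6,757.20 falls to the patient.
That puts the patient's cost at $3,850 + $6,757.20 = $10,607.20 before any cap.
Adding $10,607.20 to the $400 already spent would give $11,007.20, which exceeds the $11,000 cap; the patient pays just $11,000 − $400 = $10,600.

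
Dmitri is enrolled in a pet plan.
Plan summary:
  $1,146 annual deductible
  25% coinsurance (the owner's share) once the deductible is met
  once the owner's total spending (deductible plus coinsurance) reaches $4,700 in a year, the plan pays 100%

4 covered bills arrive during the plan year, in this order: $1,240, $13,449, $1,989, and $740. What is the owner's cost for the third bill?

$168.25

#1 ($1,240): $1,146 to deductible, leaving $94; 25% of $94 = $23.50. Cost to owner: $1,169.50. OOP to date $1,169.50.
#2 ($13,449): 25% coinsurance on $13,449 = $3,362.25. Cost to owner: $3,362.25. OOP to date $4,531.75.
#3 ($1,989): deductible already satisfied, so owner's share is 25% × $1,989 = $497.25. That would push OOP to $5,029, over the $4,700 cap, so owner pays $4,700 − $4,531.75 = $168.25.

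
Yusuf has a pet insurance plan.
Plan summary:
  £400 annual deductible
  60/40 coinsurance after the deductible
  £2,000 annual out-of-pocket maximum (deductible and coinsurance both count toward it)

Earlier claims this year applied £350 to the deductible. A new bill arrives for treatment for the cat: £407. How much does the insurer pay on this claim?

£350 of the £400 deductible is already met, leaving £50.
That leaves £407 − £50 = £357 for coinsurance.
Coinsurance: £357 × 40% = £142.80.
So the owner owes £50 + £142.80 = £192.80 before any cap.
Total out-of-pocket so far would be £350 + £192.80 = £542.80, below the £2,000 cap — no reduction.
Insurer pays the balance: £407 − £192.80 = £214.20.

£214.20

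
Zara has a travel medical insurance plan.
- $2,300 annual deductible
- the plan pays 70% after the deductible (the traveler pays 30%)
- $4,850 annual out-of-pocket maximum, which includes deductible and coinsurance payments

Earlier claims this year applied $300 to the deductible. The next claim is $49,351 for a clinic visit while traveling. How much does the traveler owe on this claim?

Remaining deductible: $2,300 − $300 = $2,000.
After the $2,000 deductible portion, $49,351 − $2,000 = $47,351 is subject to coinsurance.
30% of $47,351 = $14,205.30 falls to the traveler.
Traveler responsibility before any cap: $2,000 + $14,205.30 = $16,205.30.
Adding $16,205.30 to the $300 already spent would give $16,505.30, which exceeds the $4,850 cap; the traveler pays just $4,850 − $300 = $4,550.

$4,550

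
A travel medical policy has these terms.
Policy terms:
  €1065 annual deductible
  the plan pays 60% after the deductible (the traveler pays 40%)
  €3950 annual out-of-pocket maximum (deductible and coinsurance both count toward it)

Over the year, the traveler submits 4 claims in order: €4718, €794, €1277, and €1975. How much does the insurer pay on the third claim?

#1 (€4718): €1065 to deductible, leaving €3653; coinsurance €3653 × 40% = €1461.20. Traveler owes €2526.20 (running OOP €2526.20). Insurer: €4718 − €2526.20 = €2191.80.
#2 (€794): deductible met; 40% of €794 = €317.60. Traveler owes €317.60 (running OOP €2843.80). Insurer: €794 − €317.60 = €476.40.
#3 (€1277): deductible met; 40% of €1277 = €510.80. Traveler pays €510.80; OOP now €3354.60. Plan pays €1277 − €510.80 = €766.20.

€766.20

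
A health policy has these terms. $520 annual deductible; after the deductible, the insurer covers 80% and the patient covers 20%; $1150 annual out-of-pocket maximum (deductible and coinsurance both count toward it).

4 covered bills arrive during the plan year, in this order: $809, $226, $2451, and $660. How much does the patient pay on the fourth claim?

Claim 1 ($809): $520 to deductible, leaving $289; patient's 20% is $57.80. Patient owes $577.80 (running OOP $577.80).
Claim 2 ($226): 20% coinsurance on $226 = $45.20. Patient pays $45.20; OOP now $623.
Claim 3 ($2451): deductible already satisfied, so patient's share is 20% × $2451 = $490.20. Patient pays $490.20; OOP now $1113.20.
Claim 4 ($660): deductible already satisfied, so patient's share is 20% × $660 = $132. OOP would hit $1245.20 > $1150, so the cap limits the patient to $1150 − $1113.20 = $36.80.

$36.80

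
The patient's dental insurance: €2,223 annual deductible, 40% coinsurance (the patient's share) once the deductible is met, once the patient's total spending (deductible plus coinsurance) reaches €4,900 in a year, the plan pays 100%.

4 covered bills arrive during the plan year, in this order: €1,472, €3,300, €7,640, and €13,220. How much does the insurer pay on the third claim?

€5,982.60

#1 (€1,472): entire amount goes to the deductible. Patient pays €1,472; OOP now €1,472. Insurer: €1,472 − €1,472 = €0.
#2 (€3,300): deductible takes €751, €2,549 remains; 40% of €2,549 = €1,019.60. Cost to patient: €1,770.60. OOP to date €3,242.60. Insurer: €3,300 − €1,770.60 = €1,529.40.
#3 (€7,640): deductible met; 40% of €7,640 = €3,056. That would push OOP to €6,298.60, over the €4,900 cap, so patient pays €4,900 − €3,242.60 = €1,657.40. Plan pays €7,640 − €1,657.40 = €5,982.60.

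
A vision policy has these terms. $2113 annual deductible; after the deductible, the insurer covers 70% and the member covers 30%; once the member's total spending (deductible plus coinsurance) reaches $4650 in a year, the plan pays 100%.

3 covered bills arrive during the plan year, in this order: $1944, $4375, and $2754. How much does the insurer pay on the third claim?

$1927.80

Claim 1 — $1944: fully absorbed by the deductible. Cost to member: $1944. OOP to date $1944. Insurer: $1944 − $1944 = $0.
Claim 2 — $4375: deductible takes $169, $4206 remains; 30% of $4206 = $1261.80. Cost to member: $1430.80. OOP to date $3374.80. Insurer: $4375 − $1430.80 = $2944.20.
Claim 3 — $2754: 30% coinsurance on $2754 = $826.20. Member pays $826.20; OOP now $4201. Plan pays $2754 − $826.20 = $1927.80.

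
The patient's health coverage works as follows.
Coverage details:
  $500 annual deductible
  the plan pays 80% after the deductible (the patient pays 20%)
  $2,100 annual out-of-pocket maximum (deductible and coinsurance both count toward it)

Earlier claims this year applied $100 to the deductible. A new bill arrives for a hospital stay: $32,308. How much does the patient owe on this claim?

$2,000

Remaining deductible: $500 − $100 = $400.
After the $400 deductible portion, $32,308 − $400 = $31,908 is subject to coinsurance.
Patient's 20% share of $31,908 is $6,381.60.
That puts the patient's cost at $400 + $6,381.60 = $6,781.60 before any cap.
That would bring total out-of-pocket to $6,881.60, past the $2,100 cap. The patient is capped at $2,100 − $100 = $2,000 on this claim.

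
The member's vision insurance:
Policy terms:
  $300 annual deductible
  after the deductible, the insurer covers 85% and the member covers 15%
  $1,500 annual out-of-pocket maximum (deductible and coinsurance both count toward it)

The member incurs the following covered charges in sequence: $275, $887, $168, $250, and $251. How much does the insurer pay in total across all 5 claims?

$1,301.35

#1 ($275): all of it applies to the deductible. Cost to member: $275. OOP to date $275. Plan pays $275 − $275 = $0.
#2 ($887): deductible takes $25, $862 remains; 15% of $862 = $129.30. Member pays $154.30; OOP now $429.30. Plan pays $887 − $154.30 = $732.70.
#3 ($168): 15% coinsurance on $168 = $25.20. Member pays $25.20; OOP now $454.50. Insurer: $168 − $25.20 = $142.80.
#4 ($250): 15% coinsurance on $250 = $37.50. Member owes $37.50 (running OOP $492). Insurer: $250 − $37.50 = $212.50.
#5 ($251): deductible already satisfied, so member's share is 15% × $251 = $37.65. Member owes $37.65 (running OOP $529.65). Insurer: $251 − $37.65 = $213.35.
Insurer total = bills − member's total = $1,831 − $529.65 = $1,301.35.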